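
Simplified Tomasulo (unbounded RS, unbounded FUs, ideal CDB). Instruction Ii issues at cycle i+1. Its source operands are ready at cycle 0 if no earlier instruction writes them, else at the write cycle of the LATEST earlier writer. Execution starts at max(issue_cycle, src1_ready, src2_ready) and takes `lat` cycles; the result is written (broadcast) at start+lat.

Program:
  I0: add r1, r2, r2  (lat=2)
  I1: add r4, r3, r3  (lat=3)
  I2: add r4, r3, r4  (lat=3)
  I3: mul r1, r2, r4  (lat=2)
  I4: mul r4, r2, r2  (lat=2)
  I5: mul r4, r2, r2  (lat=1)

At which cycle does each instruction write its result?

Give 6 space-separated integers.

Answer: 3 5 8 10 7 7

Derivation:
I0 add r1: issue@1 deps=(None,None) exec_start@1 write@3
I1 add r4: issue@2 deps=(None,None) exec_start@2 write@5
I2 add r4: issue@3 deps=(None,1) exec_start@5 write@8
I3 mul r1: issue@4 deps=(None,2) exec_start@8 write@10
I4 mul r4: issue@5 deps=(None,None) exec_start@5 write@7
I5 mul r4: issue@6 deps=(None,None) exec_start@6 write@7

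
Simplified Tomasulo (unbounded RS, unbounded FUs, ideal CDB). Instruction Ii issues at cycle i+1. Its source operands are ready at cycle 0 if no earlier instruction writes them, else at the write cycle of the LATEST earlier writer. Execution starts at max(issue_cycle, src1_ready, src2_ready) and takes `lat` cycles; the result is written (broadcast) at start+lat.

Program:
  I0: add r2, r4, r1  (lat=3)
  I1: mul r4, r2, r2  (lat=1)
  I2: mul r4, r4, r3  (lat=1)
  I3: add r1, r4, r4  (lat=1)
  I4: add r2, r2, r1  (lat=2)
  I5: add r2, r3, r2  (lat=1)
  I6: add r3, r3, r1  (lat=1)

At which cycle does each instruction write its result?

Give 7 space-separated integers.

I0 add r2: issue@1 deps=(None,None) exec_start@1 write@4
I1 mul r4: issue@2 deps=(0,0) exec_start@4 write@5
I2 mul r4: issue@3 deps=(1,None) exec_start@5 write@6
I3 add r1: issue@4 deps=(2,2) exec_start@6 write@7
I4 add r2: issue@5 deps=(0,3) exec_start@7 write@9
I5 add r2: issue@6 deps=(None,4) exec_start@9 write@10
I6 add r3: issue@7 deps=(None,3) exec_start@7 write@8

Answer: 4 5 6 7 9 10 8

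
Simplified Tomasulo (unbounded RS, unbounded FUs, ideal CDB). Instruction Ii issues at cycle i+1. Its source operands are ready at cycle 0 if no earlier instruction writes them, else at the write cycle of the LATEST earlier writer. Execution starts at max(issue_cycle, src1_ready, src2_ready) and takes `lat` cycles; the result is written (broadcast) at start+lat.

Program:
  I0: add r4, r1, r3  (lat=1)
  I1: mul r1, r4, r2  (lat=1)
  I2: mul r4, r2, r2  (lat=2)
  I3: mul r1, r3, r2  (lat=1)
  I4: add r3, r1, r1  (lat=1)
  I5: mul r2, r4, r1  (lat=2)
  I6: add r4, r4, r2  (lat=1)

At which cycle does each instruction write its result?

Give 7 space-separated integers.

I0 add r4: issue@1 deps=(None,None) exec_start@1 write@2
I1 mul r1: issue@2 deps=(0,None) exec_start@2 write@3
I2 mul r4: issue@3 deps=(None,None) exec_start@3 write@5
I3 mul r1: issue@4 deps=(None,None) exec_start@4 write@5
I4 add r3: issue@5 deps=(3,3) exec_start@5 write@6
I5 mul r2: issue@6 deps=(2,3) exec_start@6 write@8
I6 add r4: issue@7 deps=(2,5) exec_start@8 write@9

Answer: 2 3 5 5 6 8 9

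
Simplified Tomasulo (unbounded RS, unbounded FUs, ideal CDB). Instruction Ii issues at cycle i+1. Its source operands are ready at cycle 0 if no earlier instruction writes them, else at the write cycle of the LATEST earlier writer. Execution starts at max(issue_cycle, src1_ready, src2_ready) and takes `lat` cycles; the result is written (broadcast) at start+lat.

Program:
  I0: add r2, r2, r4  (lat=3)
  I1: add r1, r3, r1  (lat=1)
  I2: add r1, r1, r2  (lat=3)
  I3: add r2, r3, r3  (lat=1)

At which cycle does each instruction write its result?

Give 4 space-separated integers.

Answer: 4 3 7 5

Derivation:
I0 add r2: issue@1 deps=(None,None) exec_start@1 write@4
I1 add r1: issue@2 deps=(None,None) exec_start@2 write@3
I2 add r1: issue@3 deps=(1,0) exec_start@4 write@7
I3 add r2: issue@4 deps=(None,None) exec_start@4 write@5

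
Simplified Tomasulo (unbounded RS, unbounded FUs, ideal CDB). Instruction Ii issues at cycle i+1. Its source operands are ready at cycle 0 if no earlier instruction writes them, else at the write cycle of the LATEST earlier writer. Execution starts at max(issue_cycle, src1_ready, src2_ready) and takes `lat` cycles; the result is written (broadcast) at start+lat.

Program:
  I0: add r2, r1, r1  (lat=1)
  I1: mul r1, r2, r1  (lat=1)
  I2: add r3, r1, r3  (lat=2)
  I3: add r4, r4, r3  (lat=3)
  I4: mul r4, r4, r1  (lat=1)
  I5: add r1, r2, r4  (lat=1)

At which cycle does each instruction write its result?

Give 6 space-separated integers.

Answer: 2 3 5 8 9 10

Derivation:
I0 add r2: issue@1 deps=(None,None) exec_start@1 write@2
I1 mul r1: issue@2 deps=(0,None) exec_start@2 write@3
I2 add r3: issue@3 deps=(1,None) exec_start@3 write@5
I3 add r4: issue@4 deps=(None,2) exec_start@5 write@8
I4 mul r4: issue@5 deps=(3,1) exec_start@8 write@9
I5 add r1: issue@6 deps=(0,4) exec_start@9 write@10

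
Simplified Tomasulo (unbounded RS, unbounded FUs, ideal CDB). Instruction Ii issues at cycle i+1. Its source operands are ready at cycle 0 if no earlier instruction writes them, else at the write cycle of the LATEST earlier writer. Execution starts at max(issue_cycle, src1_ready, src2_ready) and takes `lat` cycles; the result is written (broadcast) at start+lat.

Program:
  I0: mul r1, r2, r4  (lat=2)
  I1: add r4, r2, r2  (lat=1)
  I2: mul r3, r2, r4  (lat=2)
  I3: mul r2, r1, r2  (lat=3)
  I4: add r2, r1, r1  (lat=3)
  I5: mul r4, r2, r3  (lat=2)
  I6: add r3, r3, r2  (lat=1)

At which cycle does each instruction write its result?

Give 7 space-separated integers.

Answer: 3 3 5 7 8 10 9

Derivation:
I0 mul r1: issue@1 deps=(None,None) exec_start@1 write@3
I1 add r4: issue@2 deps=(None,None) exec_start@2 write@3
I2 mul r3: issue@3 deps=(None,1) exec_start@3 write@5
I3 mul r2: issue@4 deps=(0,None) exec_start@4 write@7
I4 add r2: issue@5 deps=(0,0) exec_start@5 write@8
I5 mul r4: issue@6 deps=(4,2) exec_start@8 write@10
I6 add r3: issue@7 deps=(2,4) exec_start@8 write@9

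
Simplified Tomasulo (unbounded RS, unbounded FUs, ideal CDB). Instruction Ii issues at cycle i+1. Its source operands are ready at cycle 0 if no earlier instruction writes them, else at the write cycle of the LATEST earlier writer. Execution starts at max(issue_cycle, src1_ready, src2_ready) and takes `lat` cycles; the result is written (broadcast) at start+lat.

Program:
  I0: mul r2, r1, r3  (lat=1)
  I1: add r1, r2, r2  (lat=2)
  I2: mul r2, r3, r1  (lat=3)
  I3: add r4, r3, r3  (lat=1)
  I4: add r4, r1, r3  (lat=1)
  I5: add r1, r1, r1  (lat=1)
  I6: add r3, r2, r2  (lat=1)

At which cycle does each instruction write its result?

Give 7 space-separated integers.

I0 mul r2: issue@1 deps=(None,None) exec_start@1 write@2
I1 add r1: issue@2 deps=(0,0) exec_start@2 write@4
I2 mul r2: issue@3 deps=(None,1) exec_start@4 write@7
I3 add r4: issue@4 deps=(None,None) exec_start@4 write@5
I4 add r4: issue@5 deps=(1,None) exec_start@5 write@6
I5 add r1: issue@6 deps=(1,1) exec_start@6 write@7
I6 add r3: issue@7 deps=(2,2) exec_start@7 write@8

Answer: 2 4 7 5 6 7 8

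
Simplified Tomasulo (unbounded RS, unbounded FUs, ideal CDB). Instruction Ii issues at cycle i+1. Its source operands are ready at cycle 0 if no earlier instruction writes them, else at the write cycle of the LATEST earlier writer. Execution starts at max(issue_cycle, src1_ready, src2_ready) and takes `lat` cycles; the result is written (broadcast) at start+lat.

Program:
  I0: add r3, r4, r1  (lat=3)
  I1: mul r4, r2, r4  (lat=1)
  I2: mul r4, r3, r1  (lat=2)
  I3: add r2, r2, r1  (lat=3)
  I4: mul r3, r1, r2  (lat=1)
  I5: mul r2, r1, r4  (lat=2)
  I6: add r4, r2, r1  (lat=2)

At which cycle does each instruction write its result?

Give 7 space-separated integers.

I0 add r3: issue@1 deps=(None,None) exec_start@1 write@4
I1 mul r4: issue@2 deps=(None,None) exec_start@2 write@3
I2 mul r4: issue@3 deps=(0,None) exec_start@4 write@6
I3 add r2: issue@4 deps=(None,None) exec_start@4 write@7
I4 mul r3: issue@5 deps=(None,3) exec_start@7 write@8
I5 mul r2: issue@6 deps=(None,2) exec_start@6 write@8
I6 add r4: issue@7 deps=(5,None) exec_start@8 write@10

Answer: 4 3 6 7 8 8 10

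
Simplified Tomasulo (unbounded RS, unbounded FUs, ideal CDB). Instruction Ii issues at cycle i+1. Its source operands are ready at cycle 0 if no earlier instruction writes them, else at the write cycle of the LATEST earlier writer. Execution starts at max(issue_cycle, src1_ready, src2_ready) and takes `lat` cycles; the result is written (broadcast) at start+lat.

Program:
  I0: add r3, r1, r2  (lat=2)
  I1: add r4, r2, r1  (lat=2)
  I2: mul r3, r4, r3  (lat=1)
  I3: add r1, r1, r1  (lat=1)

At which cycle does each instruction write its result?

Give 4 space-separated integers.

Answer: 3 4 5 5

Derivation:
I0 add r3: issue@1 deps=(None,None) exec_start@1 write@3
I1 add r4: issue@2 deps=(None,None) exec_start@2 write@4
I2 mul r3: issue@3 deps=(1,0) exec_start@4 write@5
I3 add r1: issue@4 deps=(None,None) exec_start@4 write@5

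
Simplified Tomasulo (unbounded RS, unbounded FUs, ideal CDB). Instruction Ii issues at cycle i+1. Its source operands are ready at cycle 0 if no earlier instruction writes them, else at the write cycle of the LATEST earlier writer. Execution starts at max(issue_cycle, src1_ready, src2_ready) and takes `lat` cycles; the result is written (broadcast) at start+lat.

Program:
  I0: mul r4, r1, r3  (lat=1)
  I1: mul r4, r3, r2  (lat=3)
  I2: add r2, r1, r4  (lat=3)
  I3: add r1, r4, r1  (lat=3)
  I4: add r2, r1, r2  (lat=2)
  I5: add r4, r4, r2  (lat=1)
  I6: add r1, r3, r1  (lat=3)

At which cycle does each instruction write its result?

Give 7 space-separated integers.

I0 mul r4: issue@1 deps=(None,None) exec_start@1 write@2
I1 mul r4: issue@2 deps=(None,None) exec_start@2 write@5
I2 add r2: issue@3 deps=(None,1) exec_start@5 write@8
I3 add r1: issue@4 deps=(1,None) exec_start@5 write@8
I4 add r2: issue@5 deps=(3,2) exec_start@8 write@10
I5 add r4: issue@6 deps=(1,4) exec_start@10 write@11
I6 add r1: issue@7 deps=(None,3) exec_start@8 write@11

Answer: 2 5 8 8 10 11 11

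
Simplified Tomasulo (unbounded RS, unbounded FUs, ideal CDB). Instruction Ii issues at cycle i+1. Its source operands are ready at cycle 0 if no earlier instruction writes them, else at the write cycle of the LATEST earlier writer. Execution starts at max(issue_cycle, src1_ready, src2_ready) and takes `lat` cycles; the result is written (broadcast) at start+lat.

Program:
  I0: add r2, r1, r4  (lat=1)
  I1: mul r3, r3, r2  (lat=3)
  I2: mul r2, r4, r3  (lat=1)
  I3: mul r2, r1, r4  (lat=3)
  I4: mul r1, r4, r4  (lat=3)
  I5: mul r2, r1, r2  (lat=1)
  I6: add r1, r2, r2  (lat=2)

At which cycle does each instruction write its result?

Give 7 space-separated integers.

Answer: 2 5 6 7 8 9 11

Derivation:
I0 add r2: issue@1 deps=(None,None) exec_start@1 write@2
I1 mul r3: issue@2 deps=(None,0) exec_start@2 write@5
I2 mul r2: issue@3 deps=(None,1) exec_start@5 write@6
I3 mul r2: issue@4 deps=(None,None) exec_start@4 write@7
I4 mul r1: issue@5 deps=(None,None) exec_start@5 write@8
I5 mul r2: issue@6 deps=(4,3) exec_start@8 write@9
I6 add r1: issue@7 deps=(5,5) exec_start@9 write@11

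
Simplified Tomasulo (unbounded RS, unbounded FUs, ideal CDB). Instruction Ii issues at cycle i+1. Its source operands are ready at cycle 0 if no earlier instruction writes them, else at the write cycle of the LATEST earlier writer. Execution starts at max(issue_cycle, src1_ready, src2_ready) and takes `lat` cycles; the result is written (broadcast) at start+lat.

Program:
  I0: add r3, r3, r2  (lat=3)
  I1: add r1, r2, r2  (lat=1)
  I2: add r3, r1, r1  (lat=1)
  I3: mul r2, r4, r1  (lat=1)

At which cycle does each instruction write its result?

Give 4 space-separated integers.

Answer: 4 3 4 5

Derivation:
I0 add r3: issue@1 deps=(None,None) exec_start@1 write@4
I1 add r1: issue@2 deps=(None,None) exec_start@2 write@3
I2 add r3: issue@3 deps=(1,1) exec_start@3 write@4
I3 mul r2: issue@4 deps=(None,1) exec_start@4 write@5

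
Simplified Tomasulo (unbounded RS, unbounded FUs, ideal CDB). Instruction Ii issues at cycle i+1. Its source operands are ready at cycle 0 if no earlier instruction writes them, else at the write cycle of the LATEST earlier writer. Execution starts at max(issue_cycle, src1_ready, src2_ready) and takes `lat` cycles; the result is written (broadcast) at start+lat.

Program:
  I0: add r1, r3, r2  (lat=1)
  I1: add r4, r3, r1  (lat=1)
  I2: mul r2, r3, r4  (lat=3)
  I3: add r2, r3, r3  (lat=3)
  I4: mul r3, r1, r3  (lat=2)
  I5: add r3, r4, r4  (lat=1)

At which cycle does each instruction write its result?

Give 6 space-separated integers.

Answer: 2 3 6 7 7 7

Derivation:
I0 add r1: issue@1 deps=(None,None) exec_start@1 write@2
I1 add r4: issue@2 deps=(None,0) exec_start@2 write@3
I2 mul r2: issue@3 deps=(None,1) exec_start@3 write@6
I3 add r2: issue@4 deps=(None,None) exec_start@4 write@7
I4 mul r3: issue@5 deps=(0,None) exec_start@5 write@7
I5 add r3: issue@6 deps=(1,1) exec_start@6 write@7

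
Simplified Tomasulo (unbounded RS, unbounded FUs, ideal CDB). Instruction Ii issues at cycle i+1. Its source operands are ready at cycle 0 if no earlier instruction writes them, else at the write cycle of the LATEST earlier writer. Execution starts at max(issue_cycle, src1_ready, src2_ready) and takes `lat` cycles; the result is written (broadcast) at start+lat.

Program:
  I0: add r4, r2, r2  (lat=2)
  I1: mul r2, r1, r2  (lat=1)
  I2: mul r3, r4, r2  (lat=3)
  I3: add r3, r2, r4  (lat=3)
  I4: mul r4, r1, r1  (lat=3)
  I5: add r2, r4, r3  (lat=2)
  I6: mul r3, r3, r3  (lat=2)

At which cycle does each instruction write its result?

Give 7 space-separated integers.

I0 add r4: issue@1 deps=(None,None) exec_start@1 write@3
I1 mul r2: issue@2 deps=(None,None) exec_start@2 write@3
I2 mul r3: issue@3 deps=(0,1) exec_start@3 write@6
I3 add r3: issue@4 deps=(1,0) exec_start@4 write@7
I4 mul r4: issue@5 deps=(None,None) exec_start@5 write@8
I5 add r2: issue@6 deps=(4,3) exec_start@8 write@10
I6 mul r3: issue@7 deps=(3,3) exec_start@7 write@9

Answer: 3 3 6 7 8 10 9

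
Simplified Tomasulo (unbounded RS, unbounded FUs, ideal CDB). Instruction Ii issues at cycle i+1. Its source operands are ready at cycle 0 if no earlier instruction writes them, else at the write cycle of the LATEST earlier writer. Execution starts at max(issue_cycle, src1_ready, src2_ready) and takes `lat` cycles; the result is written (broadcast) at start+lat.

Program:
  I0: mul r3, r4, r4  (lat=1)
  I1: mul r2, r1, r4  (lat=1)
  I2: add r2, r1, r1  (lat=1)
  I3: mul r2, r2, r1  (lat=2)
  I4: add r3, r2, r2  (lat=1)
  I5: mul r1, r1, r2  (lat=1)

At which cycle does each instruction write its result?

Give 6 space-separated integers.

I0 mul r3: issue@1 deps=(None,None) exec_start@1 write@2
I1 mul r2: issue@2 deps=(None,None) exec_start@2 write@3
I2 add r2: issue@3 deps=(None,None) exec_start@3 write@4
I3 mul r2: issue@4 deps=(2,None) exec_start@4 write@6
I4 add r3: issue@5 deps=(3,3) exec_start@6 write@7
I5 mul r1: issue@6 deps=(None,3) exec_start@6 write@7

Answer: 2 3 4 6 7 7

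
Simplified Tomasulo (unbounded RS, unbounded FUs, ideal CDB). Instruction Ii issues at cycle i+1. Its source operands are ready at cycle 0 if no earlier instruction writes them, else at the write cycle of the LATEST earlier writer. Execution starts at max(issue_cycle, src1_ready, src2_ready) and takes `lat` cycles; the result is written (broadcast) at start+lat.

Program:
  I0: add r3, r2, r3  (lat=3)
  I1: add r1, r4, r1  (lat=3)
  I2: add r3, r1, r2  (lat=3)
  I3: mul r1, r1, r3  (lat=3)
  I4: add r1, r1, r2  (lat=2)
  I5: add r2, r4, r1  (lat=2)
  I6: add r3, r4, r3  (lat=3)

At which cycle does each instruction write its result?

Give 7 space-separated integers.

I0 add r3: issue@1 deps=(None,None) exec_start@1 write@4
I1 add r1: issue@2 deps=(None,None) exec_start@2 write@5
I2 add r3: issue@3 deps=(1,None) exec_start@5 write@8
I3 mul r1: issue@4 deps=(1,2) exec_start@8 write@11
I4 add r1: issue@5 deps=(3,None) exec_start@11 write@13
I5 add r2: issue@6 deps=(None,4) exec_start@13 write@15
I6 add r3: issue@7 deps=(None,2) exec_start@8 write@11

Answer: 4 5 8 11 13 15 11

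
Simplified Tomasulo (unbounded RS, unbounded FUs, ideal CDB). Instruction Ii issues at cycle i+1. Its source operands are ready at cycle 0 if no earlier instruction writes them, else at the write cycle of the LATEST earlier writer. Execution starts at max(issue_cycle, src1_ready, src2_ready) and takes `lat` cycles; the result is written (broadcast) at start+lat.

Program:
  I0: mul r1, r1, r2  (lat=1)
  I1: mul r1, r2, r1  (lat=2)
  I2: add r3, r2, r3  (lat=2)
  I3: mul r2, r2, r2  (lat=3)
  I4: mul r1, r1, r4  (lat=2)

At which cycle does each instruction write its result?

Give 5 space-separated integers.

Answer: 2 4 5 7 7

Derivation:
I0 mul r1: issue@1 deps=(None,None) exec_start@1 write@2
I1 mul r1: issue@2 deps=(None,0) exec_start@2 write@4
I2 add r3: issue@3 deps=(None,None) exec_start@3 write@5
I3 mul r2: issue@4 deps=(None,None) exec_start@4 write@7
I4 mul r1: issue@5 deps=(1,None) exec_start@5 write@7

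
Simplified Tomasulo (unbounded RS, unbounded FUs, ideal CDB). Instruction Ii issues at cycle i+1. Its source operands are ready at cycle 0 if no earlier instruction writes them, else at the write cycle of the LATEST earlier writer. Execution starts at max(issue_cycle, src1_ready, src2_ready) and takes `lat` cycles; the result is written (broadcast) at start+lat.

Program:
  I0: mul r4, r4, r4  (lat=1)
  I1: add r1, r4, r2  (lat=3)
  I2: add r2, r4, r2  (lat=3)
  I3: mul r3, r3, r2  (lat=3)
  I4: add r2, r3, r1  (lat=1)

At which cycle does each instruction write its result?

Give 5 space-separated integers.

I0 mul r4: issue@1 deps=(None,None) exec_start@1 write@2
I1 add r1: issue@2 deps=(0,None) exec_start@2 write@5
I2 add r2: issue@3 deps=(0,None) exec_start@3 write@6
I3 mul r3: issue@4 deps=(None,2) exec_start@6 write@9
I4 add r2: issue@5 deps=(3,1) exec_start@9 write@10

Answer: 2 5 6 9 10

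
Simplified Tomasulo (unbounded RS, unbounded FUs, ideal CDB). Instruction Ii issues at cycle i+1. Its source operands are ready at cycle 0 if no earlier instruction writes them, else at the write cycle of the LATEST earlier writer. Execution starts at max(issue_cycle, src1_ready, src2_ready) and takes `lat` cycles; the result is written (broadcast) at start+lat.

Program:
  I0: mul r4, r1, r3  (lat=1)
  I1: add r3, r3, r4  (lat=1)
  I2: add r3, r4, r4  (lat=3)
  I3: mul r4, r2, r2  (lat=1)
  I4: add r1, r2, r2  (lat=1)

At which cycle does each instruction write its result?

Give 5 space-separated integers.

I0 mul r4: issue@1 deps=(None,None) exec_start@1 write@2
I1 add r3: issue@2 deps=(None,0) exec_start@2 write@3
I2 add r3: issue@3 deps=(0,0) exec_start@3 write@6
I3 mul r4: issue@4 deps=(None,None) exec_start@4 write@5
I4 add r1: issue@5 deps=(None,None) exec_start@5 write@6

Answer: 2 3 6 5 6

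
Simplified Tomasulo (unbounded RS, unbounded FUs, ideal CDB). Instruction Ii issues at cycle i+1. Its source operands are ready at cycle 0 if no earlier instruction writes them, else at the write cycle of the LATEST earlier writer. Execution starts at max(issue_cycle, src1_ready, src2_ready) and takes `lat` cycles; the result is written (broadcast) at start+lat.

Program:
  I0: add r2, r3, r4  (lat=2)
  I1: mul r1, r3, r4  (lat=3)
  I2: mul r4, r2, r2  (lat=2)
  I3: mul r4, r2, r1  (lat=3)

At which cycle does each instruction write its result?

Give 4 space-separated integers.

I0 add r2: issue@1 deps=(None,None) exec_start@1 write@3
I1 mul r1: issue@2 deps=(None,None) exec_start@2 write@5
I2 mul r4: issue@3 deps=(0,0) exec_start@3 write@5
I3 mul r4: issue@4 deps=(0,1) exec_start@5 write@8

Answer: 3 5 5 8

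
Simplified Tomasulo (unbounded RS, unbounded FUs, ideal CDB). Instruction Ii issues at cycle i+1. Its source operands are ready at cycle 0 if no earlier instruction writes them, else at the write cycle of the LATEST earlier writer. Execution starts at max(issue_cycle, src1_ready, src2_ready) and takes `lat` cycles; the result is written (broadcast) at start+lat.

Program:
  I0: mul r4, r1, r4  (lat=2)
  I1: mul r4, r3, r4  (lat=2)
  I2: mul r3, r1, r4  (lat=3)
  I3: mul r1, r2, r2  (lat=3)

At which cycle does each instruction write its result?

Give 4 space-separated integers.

I0 mul r4: issue@1 deps=(None,None) exec_start@1 write@3
I1 mul r4: issue@2 deps=(None,0) exec_start@3 write@5
I2 mul r3: issue@3 deps=(None,1) exec_start@5 write@8
I3 mul r1: issue@4 deps=(None,None) exec_start@4 write@7

Answer: 3 5 8 7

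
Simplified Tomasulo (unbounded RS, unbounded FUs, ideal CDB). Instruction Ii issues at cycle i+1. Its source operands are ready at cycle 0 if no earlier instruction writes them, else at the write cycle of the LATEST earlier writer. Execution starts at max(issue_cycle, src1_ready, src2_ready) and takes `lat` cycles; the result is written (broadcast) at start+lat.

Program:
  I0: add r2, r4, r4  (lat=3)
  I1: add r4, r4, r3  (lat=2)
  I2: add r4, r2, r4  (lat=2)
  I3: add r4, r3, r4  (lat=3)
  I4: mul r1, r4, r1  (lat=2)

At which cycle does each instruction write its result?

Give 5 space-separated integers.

I0 add r2: issue@1 deps=(None,None) exec_start@1 write@4
I1 add r4: issue@2 deps=(None,None) exec_start@2 write@4
I2 add r4: issue@3 deps=(0,1) exec_start@4 write@6
I3 add r4: issue@4 deps=(None,2) exec_start@6 write@9
I4 mul r1: issue@5 deps=(3,None) exec_start@9 write@11

Answer: 4 4 6 9 11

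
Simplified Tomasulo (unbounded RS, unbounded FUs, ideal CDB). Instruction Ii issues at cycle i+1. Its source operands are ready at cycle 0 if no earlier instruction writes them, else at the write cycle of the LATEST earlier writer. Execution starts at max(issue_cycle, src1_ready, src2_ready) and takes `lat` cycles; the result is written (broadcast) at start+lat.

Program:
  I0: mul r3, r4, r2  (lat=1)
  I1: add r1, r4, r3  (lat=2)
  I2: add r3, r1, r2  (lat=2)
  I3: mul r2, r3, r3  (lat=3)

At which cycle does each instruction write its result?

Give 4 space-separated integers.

Answer: 2 4 6 9

Derivation:
I0 mul r3: issue@1 deps=(None,None) exec_start@1 write@2
I1 add r1: issue@2 deps=(None,0) exec_start@2 write@4
I2 add r3: issue@3 deps=(1,None) exec_start@4 write@6
I3 mul r2: issue@4 deps=(2,2) exec_start@6 write@9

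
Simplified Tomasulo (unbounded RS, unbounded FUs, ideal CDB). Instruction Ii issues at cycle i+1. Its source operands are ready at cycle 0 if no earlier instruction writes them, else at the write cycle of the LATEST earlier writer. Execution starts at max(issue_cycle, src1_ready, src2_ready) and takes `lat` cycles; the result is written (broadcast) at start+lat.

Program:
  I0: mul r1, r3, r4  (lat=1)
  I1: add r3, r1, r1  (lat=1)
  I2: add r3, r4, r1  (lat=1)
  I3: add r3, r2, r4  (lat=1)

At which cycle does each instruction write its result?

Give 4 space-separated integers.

Answer: 2 3 4 5

Derivation:
I0 mul r1: issue@1 deps=(None,None) exec_start@1 write@2
I1 add r3: issue@2 deps=(0,0) exec_start@2 write@3
I2 add r3: issue@3 deps=(None,0) exec_start@3 write@4
I3 add r3: issue@4 deps=(None,None) exec_start@4 write@5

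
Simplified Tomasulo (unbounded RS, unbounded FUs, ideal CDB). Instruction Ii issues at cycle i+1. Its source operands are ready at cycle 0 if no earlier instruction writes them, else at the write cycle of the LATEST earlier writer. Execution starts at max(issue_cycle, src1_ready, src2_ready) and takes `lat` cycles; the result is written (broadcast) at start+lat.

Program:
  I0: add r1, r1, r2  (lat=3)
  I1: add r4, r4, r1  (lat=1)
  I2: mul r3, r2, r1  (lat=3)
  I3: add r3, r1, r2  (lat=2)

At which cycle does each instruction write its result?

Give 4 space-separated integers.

Answer: 4 5 7 6

Derivation:
I0 add r1: issue@1 deps=(None,None) exec_start@1 write@4
I1 add r4: issue@2 deps=(None,0) exec_start@4 write@5
I2 mul r3: issue@3 deps=(None,0) exec_start@4 write@7
I3 add r3: issue@4 deps=(0,None) exec_start@4 write@6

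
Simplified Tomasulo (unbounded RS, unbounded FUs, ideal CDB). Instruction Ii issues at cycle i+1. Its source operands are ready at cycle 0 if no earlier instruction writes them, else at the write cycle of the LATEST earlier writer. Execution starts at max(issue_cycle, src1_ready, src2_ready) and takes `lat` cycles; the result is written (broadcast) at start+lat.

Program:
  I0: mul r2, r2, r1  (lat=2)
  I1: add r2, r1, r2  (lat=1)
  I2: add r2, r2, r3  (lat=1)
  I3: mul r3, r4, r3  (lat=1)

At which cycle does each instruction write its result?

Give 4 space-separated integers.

I0 mul r2: issue@1 deps=(None,None) exec_start@1 write@3
I1 add r2: issue@2 deps=(None,0) exec_start@3 write@4
I2 add r2: issue@3 deps=(1,None) exec_start@4 write@5
I3 mul r3: issue@4 deps=(None,None) exec_start@4 write@5

Answer: 3 4 5 5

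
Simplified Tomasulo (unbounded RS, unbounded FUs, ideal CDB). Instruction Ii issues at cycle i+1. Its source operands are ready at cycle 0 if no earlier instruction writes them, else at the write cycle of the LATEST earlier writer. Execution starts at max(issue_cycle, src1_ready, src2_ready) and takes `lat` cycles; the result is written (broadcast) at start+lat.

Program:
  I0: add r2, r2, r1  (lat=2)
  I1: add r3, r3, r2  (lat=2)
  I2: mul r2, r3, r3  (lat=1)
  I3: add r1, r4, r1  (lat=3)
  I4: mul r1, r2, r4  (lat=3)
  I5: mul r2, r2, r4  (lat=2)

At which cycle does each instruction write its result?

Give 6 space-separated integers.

Answer: 3 5 6 7 9 8

Derivation:
I0 add r2: issue@1 deps=(None,None) exec_start@1 write@3
I1 add r3: issue@2 deps=(None,0) exec_start@3 write@5
I2 mul r2: issue@3 deps=(1,1) exec_start@5 write@6
I3 add r1: issue@4 deps=(None,None) exec_start@4 write@7
I4 mul r1: issue@5 deps=(2,None) exec_start@6 write@9
I5 mul r2: issue@6 deps=(2,None) exec_start@6 write@8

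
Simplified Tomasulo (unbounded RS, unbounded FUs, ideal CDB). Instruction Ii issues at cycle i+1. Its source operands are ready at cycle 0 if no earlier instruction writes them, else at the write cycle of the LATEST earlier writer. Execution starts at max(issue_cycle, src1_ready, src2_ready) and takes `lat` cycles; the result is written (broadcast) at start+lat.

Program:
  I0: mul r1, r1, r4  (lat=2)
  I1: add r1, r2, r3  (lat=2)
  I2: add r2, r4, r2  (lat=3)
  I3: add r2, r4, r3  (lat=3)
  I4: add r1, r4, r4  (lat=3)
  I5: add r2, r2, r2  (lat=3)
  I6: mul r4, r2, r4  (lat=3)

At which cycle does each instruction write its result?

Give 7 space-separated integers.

Answer: 3 4 6 7 8 10 13

Derivation:
I0 mul r1: issue@1 deps=(None,None) exec_start@1 write@3
I1 add r1: issue@2 deps=(None,None) exec_start@2 write@4
I2 add r2: issue@3 deps=(None,None) exec_start@3 write@6
I3 add r2: issue@4 deps=(None,None) exec_start@4 write@7
I4 add r1: issue@5 deps=(None,None) exec_start@5 write@8
I5 add r2: issue@6 deps=(3,3) exec_start@7 write@10
I6 mul r4: issue@7 deps=(5,None) exec_start@10 write@13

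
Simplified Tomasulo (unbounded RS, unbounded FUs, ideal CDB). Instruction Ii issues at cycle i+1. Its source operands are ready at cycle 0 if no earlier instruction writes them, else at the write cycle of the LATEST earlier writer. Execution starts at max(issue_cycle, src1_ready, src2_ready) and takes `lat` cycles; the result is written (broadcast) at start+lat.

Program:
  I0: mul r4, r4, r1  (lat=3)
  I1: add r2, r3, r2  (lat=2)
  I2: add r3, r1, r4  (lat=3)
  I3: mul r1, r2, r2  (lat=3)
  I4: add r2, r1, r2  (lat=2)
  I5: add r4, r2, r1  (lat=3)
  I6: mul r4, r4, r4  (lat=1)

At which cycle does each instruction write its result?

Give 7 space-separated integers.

Answer: 4 4 7 7 9 12 13

Derivation:
I0 mul r4: issue@1 deps=(None,None) exec_start@1 write@4
I1 add r2: issue@2 deps=(None,None) exec_start@2 write@4
I2 add r3: issue@3 deps=(None,0) exec_start@4 write@7
I3 mul r1: issue@4 deps=(1,1) exec_start@4 write@7
I4 add r2: issue@5 deps=(3,1) exec_start@7 write@9
I5 add r4: issue@6 deps=(4,3) exec_start@9 write@12
I6 mul r4: issue@7 deps=(5,5) exec_start@12 write@13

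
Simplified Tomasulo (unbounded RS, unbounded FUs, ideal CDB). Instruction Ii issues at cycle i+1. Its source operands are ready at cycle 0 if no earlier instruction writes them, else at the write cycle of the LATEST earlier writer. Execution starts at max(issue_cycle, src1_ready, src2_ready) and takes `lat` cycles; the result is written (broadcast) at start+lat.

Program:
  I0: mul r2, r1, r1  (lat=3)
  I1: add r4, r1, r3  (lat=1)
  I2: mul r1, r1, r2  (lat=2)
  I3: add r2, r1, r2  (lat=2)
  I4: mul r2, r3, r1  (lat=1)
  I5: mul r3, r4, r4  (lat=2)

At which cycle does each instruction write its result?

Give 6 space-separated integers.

Answer: 4 3 6 8 7 8

Derivation:
I0 mul r2: issue@1 deps=(None,None) exec_start@1 write@4
I1 add r4: issue@2 deps=(None,None) exec_start@2 write@3
I2 mul r1: issue@3 deps=(None,0) exec_start@4 write@6
I3 add r2: issue@4 deps=(2,0) exec_start@6 write@8
I4 mul r2: issue@5 deps=(None,2) exec_start@6 write@7
I5 mul r3: issue@6 deps=(1,1) exec_start@6 write@8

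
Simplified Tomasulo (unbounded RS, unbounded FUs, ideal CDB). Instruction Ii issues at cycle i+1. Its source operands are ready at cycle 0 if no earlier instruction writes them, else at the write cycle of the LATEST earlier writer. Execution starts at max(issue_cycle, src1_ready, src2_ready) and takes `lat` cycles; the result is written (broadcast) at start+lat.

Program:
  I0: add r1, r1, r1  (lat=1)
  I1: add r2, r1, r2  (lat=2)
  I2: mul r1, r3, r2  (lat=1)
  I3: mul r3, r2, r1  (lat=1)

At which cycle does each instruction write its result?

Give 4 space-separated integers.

I0 add r1: issue@1 deps=(None,None) exec_start@1 write@2
I1 add r2: issue@2 deps=(0,None) exec_start@2 write@4
I2 mul r1: issue@3 deps=(None,1) exec_start@4 write@5
I3 mul r3: issue@4 deps=(1,2) exec_start@5 write@6

Answer: 2 4 5 6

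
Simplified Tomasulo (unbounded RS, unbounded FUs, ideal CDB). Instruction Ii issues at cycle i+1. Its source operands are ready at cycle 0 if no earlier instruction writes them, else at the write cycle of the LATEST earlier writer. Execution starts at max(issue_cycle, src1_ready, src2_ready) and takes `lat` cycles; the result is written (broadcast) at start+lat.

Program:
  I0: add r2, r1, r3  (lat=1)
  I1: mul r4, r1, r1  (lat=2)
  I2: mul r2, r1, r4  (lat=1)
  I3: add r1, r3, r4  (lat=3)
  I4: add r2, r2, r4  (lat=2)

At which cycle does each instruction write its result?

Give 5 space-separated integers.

I0 add r2: issue@1 deps=(None,None) exec_start@1 write@2
I1 mul r4: issue@2 deps=(None,None) exec_start@2 write@4
I2 mul r2: issue@3 deps=(None,1) exec_start@4 write@5
I3 add r1: issue@4 deps=(None,1) exec_start@4 write@7
I4 add r2: issue@5 deps=(2,1) exec_start@5 write@7

Answer: 2 4 5 7 7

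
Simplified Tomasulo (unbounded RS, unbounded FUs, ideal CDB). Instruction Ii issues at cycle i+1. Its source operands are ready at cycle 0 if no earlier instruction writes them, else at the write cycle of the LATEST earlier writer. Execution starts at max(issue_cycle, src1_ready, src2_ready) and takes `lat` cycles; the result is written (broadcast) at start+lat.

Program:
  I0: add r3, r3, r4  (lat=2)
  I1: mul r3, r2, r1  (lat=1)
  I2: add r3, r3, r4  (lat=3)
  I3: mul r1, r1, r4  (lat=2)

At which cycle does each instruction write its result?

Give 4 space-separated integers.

Answer: 3 3 6 6

Derivation:
I0 add r3: issue@1 deps=(None,None) exec_start@1 write@3
I1 mul r3: issue@2 deps=(None,None) exec_start@2 write@3
I2 add r3: issue@3 deps=(1,None) exec_start@3 write@6
I3 mul r1: issue@4 deps=(None,None) exec_start@4 write@6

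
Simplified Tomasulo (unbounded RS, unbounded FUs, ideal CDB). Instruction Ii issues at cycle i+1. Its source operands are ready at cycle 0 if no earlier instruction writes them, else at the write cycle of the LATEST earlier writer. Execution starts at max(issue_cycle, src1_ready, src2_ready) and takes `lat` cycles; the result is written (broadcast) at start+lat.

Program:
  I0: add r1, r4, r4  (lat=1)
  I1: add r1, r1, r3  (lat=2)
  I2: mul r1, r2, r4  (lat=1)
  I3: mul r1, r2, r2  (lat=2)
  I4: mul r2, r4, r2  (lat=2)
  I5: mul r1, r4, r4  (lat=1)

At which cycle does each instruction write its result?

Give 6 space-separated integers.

Answer: 2 4 4 6 7 7

Derivation:
I0 add r1: issue@1 deps=(None,None) exec_start@1 write@2
I1 add r1: issue@2 deps=(0,None) exec_start@2 write@4
I2 mul r1: issue@3 deps=(None,None) exec_start@3 write@4
I3 mul r1: issue@4 deps=(None,None) exec_start@4 write@6
I4 mul r2: issue@5 deps=(None,None) exec_start@5 write@7
I5 mul r1: issue@6 deps=(None,None) exec_start@6 write@7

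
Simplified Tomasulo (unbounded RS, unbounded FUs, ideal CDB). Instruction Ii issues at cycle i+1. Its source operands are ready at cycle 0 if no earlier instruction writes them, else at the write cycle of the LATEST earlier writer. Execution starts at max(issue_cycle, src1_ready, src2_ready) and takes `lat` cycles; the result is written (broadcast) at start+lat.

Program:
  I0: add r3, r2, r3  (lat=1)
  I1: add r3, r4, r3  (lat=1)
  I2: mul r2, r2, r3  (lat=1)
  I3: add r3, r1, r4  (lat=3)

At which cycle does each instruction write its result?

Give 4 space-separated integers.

Answer: 2 3 4 7

Derivation:
I0 add r3: issue@1 deps=(None,None) exec_start@1 write@2
I1 add r3: issue@2 deps=(None,0) exec_start@2 write@3
I2 mul r2: issue@3 deps=(None,1) exec_start@3 write@4
I3 add r3: issue@4 deps=(None,None) exec_start@4 write@7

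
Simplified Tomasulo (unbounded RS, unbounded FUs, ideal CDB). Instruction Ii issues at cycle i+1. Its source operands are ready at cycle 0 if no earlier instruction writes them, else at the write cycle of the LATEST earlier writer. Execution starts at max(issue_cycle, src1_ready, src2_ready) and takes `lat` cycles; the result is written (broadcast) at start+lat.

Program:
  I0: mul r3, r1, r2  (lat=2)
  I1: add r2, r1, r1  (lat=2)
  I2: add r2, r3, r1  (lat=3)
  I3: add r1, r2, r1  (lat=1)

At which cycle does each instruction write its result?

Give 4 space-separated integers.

Answer: 3 4 6 7

Derivation:
I0 mul r3: issue@1 deps=(None,None) exec_start@1 write@3
I1 add r2: issue@2 deps=(None,None) exec_start@2 write@4
I2 add r2: issue@3 deps=(0,None) exec_start@3 write@6
I3 add r1: issue@4 deps=(2,None) exec_start@6 write@7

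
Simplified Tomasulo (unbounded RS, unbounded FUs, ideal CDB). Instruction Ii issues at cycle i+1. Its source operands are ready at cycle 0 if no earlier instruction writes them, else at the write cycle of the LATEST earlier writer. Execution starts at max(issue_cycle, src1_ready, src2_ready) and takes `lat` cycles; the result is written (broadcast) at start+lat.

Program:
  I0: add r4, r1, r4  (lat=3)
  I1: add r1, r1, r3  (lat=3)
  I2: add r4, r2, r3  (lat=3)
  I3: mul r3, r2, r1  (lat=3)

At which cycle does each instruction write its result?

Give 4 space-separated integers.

Answer: 4 5 6 8

Derivation:
I0 add r4: issue@1 deps=(None,None) exec_start@1 write@4
I1 add r1: issue@2 deps=(None,None) exec_start@2 write@5
I2 add r4: issue@3 deps=(None,None) exec_start@3 write@6
I3 mul r3: issue@4 deps=(None,1) exec_start@5 write@8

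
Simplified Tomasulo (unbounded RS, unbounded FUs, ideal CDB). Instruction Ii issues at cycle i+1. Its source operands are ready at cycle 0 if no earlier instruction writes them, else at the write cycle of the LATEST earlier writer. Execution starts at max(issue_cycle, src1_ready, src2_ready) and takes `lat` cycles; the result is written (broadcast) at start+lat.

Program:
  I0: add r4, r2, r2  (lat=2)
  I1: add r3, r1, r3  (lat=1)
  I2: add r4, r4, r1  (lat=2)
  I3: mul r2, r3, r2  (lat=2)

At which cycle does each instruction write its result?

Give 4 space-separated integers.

I0 add r4: issue@1 deps=(None,None) exec_start@1 write@3
I1 add r3: issue@2 deps=(None,None) exec_start@2 write@3
I2 add r4: issue@3 deps=(0,None) exec_start@3 write@5
I3 mul r2: issue@4 deps=(1,None) exec_start@4 write@6

Answer: 3 3 5 6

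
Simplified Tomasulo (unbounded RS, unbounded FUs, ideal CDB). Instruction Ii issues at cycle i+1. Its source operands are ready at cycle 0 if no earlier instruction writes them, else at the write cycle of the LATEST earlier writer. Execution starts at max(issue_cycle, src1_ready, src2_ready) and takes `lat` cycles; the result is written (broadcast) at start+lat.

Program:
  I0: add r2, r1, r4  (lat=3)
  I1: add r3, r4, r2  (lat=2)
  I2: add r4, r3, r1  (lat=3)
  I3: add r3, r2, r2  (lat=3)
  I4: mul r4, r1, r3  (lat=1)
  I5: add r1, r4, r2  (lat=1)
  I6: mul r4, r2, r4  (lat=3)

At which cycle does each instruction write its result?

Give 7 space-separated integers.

Answer: 4 6 9 7 8 9 11

Derivation:
I0 add r2: issue@1 deps=(None,None) exec_start@1 write@4
I1 add r3: issue@2 deps=(None,0) exec_start@4 write@6
I2 add r4: issue@3 deps=(1,None) exec_start@6 write@9
I3 add r3: issue@4 deps=(0,0) exec_start@4 write@7
I4 mul r4: issue@5 deps=(None,3) exec_start@7 write@8
I5 add r1: issue@6 deps=(4,0) exec_start@8 write@9
I6 mul r4: issue@7 deps=(0,4) exec_start@8 write@11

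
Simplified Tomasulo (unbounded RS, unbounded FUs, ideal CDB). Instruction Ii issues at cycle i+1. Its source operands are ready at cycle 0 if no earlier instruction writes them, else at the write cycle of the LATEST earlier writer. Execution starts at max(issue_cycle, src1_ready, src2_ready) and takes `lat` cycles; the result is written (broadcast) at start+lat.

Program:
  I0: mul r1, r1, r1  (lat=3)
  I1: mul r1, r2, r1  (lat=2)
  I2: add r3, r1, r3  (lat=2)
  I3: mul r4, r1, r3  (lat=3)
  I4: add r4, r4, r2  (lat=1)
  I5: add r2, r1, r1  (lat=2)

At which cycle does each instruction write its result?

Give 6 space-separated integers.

Answer: 4 6 8 11 12 8

Derivation:
I0 mul r1: issue@1 deps=(None,None) exec_start@1 write@4
I1 mul r1: issue@2 deps=(None,0) exec_start@4 write@6
I2 add r3: issue@3 deps=(1,None) exec_start@6 write@8
I3 mul r4: issue@4 deps=(1,2) exec_start@8 write@11
I4 add r4: issue@5 deps=(3,None) exec_start@11 write@12
I5 add r2: issue@6 deps=(1,1) exec_start@6 write@8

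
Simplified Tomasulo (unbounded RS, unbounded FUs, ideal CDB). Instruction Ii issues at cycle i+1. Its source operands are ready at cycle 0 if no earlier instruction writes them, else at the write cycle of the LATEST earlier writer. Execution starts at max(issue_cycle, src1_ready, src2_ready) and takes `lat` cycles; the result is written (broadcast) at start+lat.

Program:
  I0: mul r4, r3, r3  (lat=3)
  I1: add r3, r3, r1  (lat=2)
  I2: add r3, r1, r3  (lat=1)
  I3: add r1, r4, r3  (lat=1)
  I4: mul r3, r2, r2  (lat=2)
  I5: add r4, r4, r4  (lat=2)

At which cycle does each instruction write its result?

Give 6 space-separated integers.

Answer: 4 4 5 6 7 8

Derivation:
I0 mul r4: issue@1 deps=(None,None) exec_start@1 write@4
I1 add r3: issue@2 deps=(None,None) exec_start@2 write@4
I2 add r3: issue@3 deps=(None,1) exec_start@4 write@5
I3 add r1: issue@4 deps=(0,2) exec_start@5 write@6
I4 mul r3: issue@5 deps=(None,None) exec_start@5 write@7
I5 add r4: issue@6 deps=(0,0) exec_start@6 write@8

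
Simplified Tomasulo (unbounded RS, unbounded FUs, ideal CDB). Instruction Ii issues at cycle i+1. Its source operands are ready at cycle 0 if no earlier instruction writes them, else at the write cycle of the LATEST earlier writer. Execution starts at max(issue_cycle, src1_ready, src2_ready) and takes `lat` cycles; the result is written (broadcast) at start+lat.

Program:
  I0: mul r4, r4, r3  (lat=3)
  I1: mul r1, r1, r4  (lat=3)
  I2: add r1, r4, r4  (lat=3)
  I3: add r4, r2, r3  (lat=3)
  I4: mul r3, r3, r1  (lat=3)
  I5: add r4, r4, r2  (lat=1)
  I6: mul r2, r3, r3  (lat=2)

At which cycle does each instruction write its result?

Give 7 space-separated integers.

Answer: 4 7 7 7 10 8 12

Derivation:
I0 mul r4: issue@1 deps=(None,None) exec_start@1 write@4
I1 mul r1: issue@2 deps=(None,0) exec_start@4 write@7
I2 add r1: issue@3 deps=(0,0) exec_start@4 write@7
I3 add r4: issue@4 deps=(None,None) exec_start@4 write@7
I4 mul r3: issue@5 deps=(None,2) exec_start@7 write@10
I5 add r4: issue@6 deps=(3,None) exec_start@7 write@8
I6 mul r2: issue@7 deps=(4,4) exec_start@10 write@12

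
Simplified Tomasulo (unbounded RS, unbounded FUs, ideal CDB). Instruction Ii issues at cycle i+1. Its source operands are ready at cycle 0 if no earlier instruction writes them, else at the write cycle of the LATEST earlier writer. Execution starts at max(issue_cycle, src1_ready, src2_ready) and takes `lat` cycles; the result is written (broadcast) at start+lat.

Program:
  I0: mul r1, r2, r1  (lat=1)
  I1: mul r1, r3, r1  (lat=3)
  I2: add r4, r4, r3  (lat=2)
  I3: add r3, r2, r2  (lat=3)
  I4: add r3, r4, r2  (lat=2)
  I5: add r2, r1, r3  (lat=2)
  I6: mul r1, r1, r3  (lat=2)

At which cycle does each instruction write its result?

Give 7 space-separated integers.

Answer: 2 5 5 7 7 9 9

Derivation:
I0 mul r1: issue@1 deps=(None,None) exec_start@1 write@2
I1 mul r1: issue@2 deps=(None,0) exec_start@2 write@5
I2 add r4: issue@3 deps=(None,None) exec_start@3 write@5
I3 add r3: issue@4 deps=(None,None) exec_start@4 write@7
I4 add r3: issue@5 deps=(2,None) exec_start@5 write@7
I5 add r2: issue@6 deps=(1,4) exec_start@7 write@9
I6 mul r1: issue@7 deps=(1,4) exec_start@7 write@9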